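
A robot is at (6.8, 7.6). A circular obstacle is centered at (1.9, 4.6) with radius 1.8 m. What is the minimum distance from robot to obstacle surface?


center_dist = sqrt((6.8-1.9)^2 + (7.6-4.6)^2)
= sqrt(24.01 + 9.0)
= 5.7454
min_dist = center_dist - radius = 5.7454 - 1.8 = 3.9454 m


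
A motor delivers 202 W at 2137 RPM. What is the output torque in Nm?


omega = 2137 * 2*pi/60 = 223.7861 rad/s
tau = P / omega = 202 / 223.7861
= 0.9026 Nm


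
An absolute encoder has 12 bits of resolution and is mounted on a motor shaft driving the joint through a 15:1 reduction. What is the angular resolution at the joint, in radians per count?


counts = 2^12 = 4096
effective counts at joint = 4096 * 15 = 61440
resolution = 2*pi / 61440
= 1.0227e-04 rad/count


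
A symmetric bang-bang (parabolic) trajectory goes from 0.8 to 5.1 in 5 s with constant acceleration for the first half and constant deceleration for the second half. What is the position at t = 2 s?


Symmetric rest-to-rest: each phase covers (pf-p0)/2 in time T/2. 0.5*a*(T/2)^2 = (pf-p0)/2 => a = 4*(pf-p0)/T^2
a = 4*(5.1-0.8)/5^2 = 0.688
t = 2 is in the acceleration phase (t <= T/2).
p = p0 + 0.5*a*t^2 = 0.8 + 0.5*0.688*2^2
= 2.176


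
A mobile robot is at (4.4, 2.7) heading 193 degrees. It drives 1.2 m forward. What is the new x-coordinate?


x_new = x0 + d*cos(theta)
= 4.4 + 1.2*cos(193)
= 4.4 + -1.1692
= 3.2308


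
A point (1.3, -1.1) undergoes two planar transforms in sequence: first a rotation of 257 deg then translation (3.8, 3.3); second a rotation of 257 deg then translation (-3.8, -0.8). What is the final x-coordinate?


After transform 1:
x1 = cos(257)*1.3 - sin(257)*-1.1 + 3.8 = 2.4358
y1 = sin(257)*1.3 + cos(257)*-1.1 + 3.3 = 2.2808
After transform 2:
x2 = cos(257)*2.4358 - sin(257)*2.2808 + -3.8
= -2.1256


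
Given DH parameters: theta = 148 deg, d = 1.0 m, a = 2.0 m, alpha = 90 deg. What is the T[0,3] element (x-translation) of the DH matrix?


T[0,3] = a * cos(theta)
= 2.0 * cos(148 deg)
= 2.0 * -0.848
= -1.6961


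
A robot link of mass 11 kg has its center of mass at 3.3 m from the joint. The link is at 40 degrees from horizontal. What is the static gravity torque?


tau = m*g*L*cos(angle)
= 11 * 9.81 * 3.3 * cos(40 deg)
= 11 * 9.81 * 3.3 * 0.766
= 272.7907 Nm


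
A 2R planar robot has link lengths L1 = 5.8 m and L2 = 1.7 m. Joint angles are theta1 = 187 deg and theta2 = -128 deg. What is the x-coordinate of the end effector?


Convert angles to radians: theta1 = 3.2638, theta2 = -2.234
x = L1*cos(theta1) + L2*cos(theta1+theta2)
x = -5.7568 + 0.8756
x = -4.8812


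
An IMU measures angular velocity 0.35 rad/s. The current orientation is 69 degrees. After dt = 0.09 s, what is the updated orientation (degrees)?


delta_theta = w * dt = 0.35 * 0.09 = 0.0315 rad
= 1.8048 deg
theta_new = 69 + 1.8048 = 70.8048 deg


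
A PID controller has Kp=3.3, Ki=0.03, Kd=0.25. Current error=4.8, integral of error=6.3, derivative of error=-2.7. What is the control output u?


u = Kp*e + Ki*int(e) + Kd*de/dt
= 3.3*4.8 + 0.03*6.3 + 0.25*(-2.7)
= 15.84 + 0.189 + -0.675
= 15.354


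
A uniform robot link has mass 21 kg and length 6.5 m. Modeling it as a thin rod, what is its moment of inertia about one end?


I = (1/3) * m * L^2
= (1/3) * 21 * 6.5^2
= 0.333333 * 21 * 42.25
= 295.75 kg*m^2


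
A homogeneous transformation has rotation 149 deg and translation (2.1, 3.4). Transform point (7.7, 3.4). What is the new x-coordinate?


x' = cos(theta)*px - sin(theta)*py + tx
= -0.8572*7.7 - 0.515*3.4 + 2.1
= -6.2513


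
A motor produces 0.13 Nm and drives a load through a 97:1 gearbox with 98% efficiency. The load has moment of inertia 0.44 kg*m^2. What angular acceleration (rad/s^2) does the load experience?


tau_out = tau_motor * N * eta
= 0.13 * 97 * 0.98 = 12.3578 Nm
alpha = tau_out / I = 12.3578 / 0.44
= 28.0859 rad/s^2


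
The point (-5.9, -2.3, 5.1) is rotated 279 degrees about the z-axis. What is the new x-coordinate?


Rotation about z-axis: x' = x*cos(theta) - y*sin(theta)
= -5.9 * 0.1564 - -2.3 * -0.9877
= -3.1946


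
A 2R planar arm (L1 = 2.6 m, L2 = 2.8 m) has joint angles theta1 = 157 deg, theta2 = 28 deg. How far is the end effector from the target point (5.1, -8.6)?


End effector via forward kinematics:
x = L1*cos(t1) + L2*cos(t1+t2) = -5.1827
y = L1*sin(t1) + L2*sin(t1+t2) = 0.7719
Distance to target:
d = sqrt((5.1 - -5.1827)^2 + (-8.6 - 0.7719)^2)
= sqrt(105.7331 + 87.8319)
= 13.9128 m


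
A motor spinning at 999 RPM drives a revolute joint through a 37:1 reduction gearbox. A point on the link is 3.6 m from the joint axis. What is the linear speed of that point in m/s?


omega_motor = 999 * 2*pi/60 = 104.615 rad/s
omega_joint = omega_motor / 37 = 2.8274 rad/s
v = omega_joint * r = 2.8274 * 3.6
= 10.1788 m/s


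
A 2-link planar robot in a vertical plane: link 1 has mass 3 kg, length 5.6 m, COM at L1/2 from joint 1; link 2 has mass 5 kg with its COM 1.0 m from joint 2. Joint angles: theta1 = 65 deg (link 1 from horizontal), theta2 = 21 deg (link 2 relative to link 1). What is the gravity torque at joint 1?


Horizontal distance from joint 1 to link-1 COM:
  x_c1 = (L1/2)*cos(t1) = 2.8 * 0.4226 = 1.1833 m
Horizontal distance from joint 1 to link-2 COM:
  x_c2 = L1*cos(t1) + Lc2*cos(t1+t2)
       = 5.6*0.4226 + 1.0*0.0698 = 2.4364 m
tau1 = m1*g*x_c1 + m2*g*x_c2
     = 3*9.81*1.1833 + 5*9.81*2.4364
     = 34.8254 + 119.5063
     = 154.3318 Nm


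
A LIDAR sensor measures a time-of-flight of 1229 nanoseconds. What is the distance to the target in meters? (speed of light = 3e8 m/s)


tof = 1229 ns = 1.229e-06 s
dist = c * tof / 2
= 3e8 * 1.229e-06 / 2
= 184.35 m


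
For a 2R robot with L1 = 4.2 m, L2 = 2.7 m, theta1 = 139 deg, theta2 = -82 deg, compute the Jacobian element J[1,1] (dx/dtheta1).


J[1,1] = -L1*sin(t1) - L2*sin(t1+t2)
= -4.2*sin(139) - 2.7*sin(57)
= -5.0199


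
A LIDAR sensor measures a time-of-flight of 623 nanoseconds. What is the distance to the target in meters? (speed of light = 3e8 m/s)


tof = 623 ns = 6.23e-07 s
dist = c * tof / 2
= 3e8 * 6.23e-07 / 2
= 93.45 m


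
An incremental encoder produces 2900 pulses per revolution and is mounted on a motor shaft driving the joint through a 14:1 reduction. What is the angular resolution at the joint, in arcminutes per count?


counts per rev = 2900
effective counts at joint = 2900 * 14 = 40600
resolution = 360*60 / 40600
= 0.532 arcmin/count


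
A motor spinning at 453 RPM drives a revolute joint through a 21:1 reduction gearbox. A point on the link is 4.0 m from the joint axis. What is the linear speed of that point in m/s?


omega_motor = 453 * 2*pi/60 = 47.438 rad/s
omega_joint = omega_motor / 21 = 2.259 rad/s
v = omega_joint * r = 2.259 * 4.0
= 9.0358 m/s


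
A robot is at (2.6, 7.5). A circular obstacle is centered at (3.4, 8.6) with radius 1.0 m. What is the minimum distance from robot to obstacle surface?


center_dist = sqrt((2.6-3.4)^2 + (7.5-8.6)^2)
= sqrt(0.64 + 1.21)
= 1.3601
min_dist = center_dist - radius = 1.3601 - 1.0 = 0.3601 m


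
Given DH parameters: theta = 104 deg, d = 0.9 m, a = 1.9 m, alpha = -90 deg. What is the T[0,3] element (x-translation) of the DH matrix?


T[0,3] = a * cos(theta)
= 1.9 * cos(104 deg)
= 1.9 * -0.2419
= -0.4597


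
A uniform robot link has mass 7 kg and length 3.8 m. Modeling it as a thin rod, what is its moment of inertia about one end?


I = (1/3) * m * L^2
= (1/3) * 7 * 3.8^2
= 0.333333 * 7 * 14.44
= 33.6933 kg*m^2


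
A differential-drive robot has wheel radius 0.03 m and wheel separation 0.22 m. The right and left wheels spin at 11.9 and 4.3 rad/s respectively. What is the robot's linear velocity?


vR = r*wR = 0.03*11.9 = 0.357 m/s
vL = r*wL = 0.03*4.3 = 0.129 m/s
v = (vR+vL)/2 = 0.243 m/s
omega = (vR-vL)/L = 1.0364 rad/s
linear velocity = 0.243 m/s


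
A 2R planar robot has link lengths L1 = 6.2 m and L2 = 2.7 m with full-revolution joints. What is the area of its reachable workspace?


r_max = L1 + L2 = 8.9 m
r_min = |L1 - L2| = 3.5 m
Area = pi*(r_max^2 - r_min^2)
= pi*(79.21 - 12.25)
= pi * 66.96
= 210.361 m^2


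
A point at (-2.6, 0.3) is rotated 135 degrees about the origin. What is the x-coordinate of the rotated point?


x' = x*cos(theta) - y*sin(theta)
cos(135 deg) = -0.7071, sin(135 deg) = 0.7071
x' = -2.6 * -0.7071 - 0.3 * 0.7071
= 1.8385 - 0.2121
= 1.6263


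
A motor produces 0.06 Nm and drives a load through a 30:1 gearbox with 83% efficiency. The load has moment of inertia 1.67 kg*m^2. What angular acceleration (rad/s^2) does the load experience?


tau_out = tau_motor * N * eta
= 0.06 * 30 * 0.83 = 1.494 Nm
alpha = tau_out / I = 1.494 / 1.67
= 0.8946 rad/s^2


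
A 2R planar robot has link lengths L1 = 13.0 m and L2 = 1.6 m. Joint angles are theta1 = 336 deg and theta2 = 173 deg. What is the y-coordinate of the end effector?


Convert angles to radians: theta1 = 5.8643, theta2 = 3.0194
y = L1*sin(theta1) + L2*sin(theta1+theta2)
y = -5.2876 + 0.8241
y = -4.4635


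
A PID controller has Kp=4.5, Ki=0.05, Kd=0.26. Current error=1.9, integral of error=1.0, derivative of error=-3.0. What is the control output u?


u = Kp*e + Ki*int(e) + Kd*de/dt
= 4.5*1.9 + 0.05*1.0 + 0.26*(-3.0)
= 8.55 + 0.05 + -0.78
= 7.82


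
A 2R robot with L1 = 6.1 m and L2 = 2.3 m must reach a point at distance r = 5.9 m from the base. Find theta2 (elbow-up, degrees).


cos(theta2) = (r^2 - L1^2 - L2^2) / (2*L1*L2)
cos(theta2) = (34.81 - 37.21 - 5.29) / 28.06
cos(theta2) = -0.274056
theta2 = 105.9057 degrees


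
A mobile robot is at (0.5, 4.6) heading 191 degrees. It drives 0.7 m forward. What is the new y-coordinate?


y_new = y0 + d*sin(theta)
= 4.6 + 0.7*sin(191)
= 4.6 + -0.1336
= 4.4664


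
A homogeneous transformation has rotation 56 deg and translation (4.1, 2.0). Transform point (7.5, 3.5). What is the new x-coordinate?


x' = cos(theta)*px - sin(theta)*py + tx
= 0.5592*7.5 - 0.829*3.5 + 4.1
= 5.3923


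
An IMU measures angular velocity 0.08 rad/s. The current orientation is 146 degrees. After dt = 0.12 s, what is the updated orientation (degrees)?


delta_theta = w * dt = 0.08 * 0.12 = 0.0096 rad
= 0.55 deg
theta_new = 146 + 0.55 = 146.55 deg


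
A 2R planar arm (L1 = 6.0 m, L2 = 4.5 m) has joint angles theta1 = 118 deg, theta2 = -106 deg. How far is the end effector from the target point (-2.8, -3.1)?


End effector via forward kinematics:
x = L1*cos(t1) + L2*cos(t1+t2) = 1.5848
y = L1*sin(t1) + L2*sin(t1+t2) = 6.2333
Distance to target:
d = sqrt((-2.8 - 1.5848)^2 + (-3.1 - 6.2333)^2)
= sqrt(19.2268 + 87.1103)
= 10.312 m


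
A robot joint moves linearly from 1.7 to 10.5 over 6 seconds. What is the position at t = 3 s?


s = t/T = 3/6 = 0.5
p(t) = p0 + (pf-p0)*s
= 1.7 + (10.5 - 1.7) * 0.5
= 6.1


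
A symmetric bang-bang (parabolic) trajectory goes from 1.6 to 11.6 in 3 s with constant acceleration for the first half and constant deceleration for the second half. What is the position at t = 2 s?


Symmetric rest-to-rest: each phase covers (pf-p0)/2 in time T/2. 0.5*a*(T/2)^2 = (pf-p0)/2 => a = 4*(pf-p0)/T^2
a = 4*(11.6-1.6)/3^2 = 4.4444
t = 2 is in the deceleration phase (t > T/2).
p = pf - 0.5*a*(T-t)^2 = 11.6 - 0.5*4.4444*1^2
= 9.3778


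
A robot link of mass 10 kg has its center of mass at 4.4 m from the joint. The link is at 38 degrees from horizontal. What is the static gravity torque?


tau = m*g*L*cos(angle)
= 10 * 9.81 * 4.4 * cos(38 deg)
= 10 * 9.81 * 4.4 * 0.788
= 340.137 Nm


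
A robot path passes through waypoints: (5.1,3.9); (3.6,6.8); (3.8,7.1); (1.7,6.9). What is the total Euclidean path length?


Segment lengths:
  seg1 = sqrt((-1.5)^2 + (2.9)^2) = 3.265
  seg2 = sqrt((0.2)^2 + (0.3)^2) = 0.3606
  seg3 = sqrt((-2.1)^2 + (-0.2)^2) = 2.1095
Total = 5.735


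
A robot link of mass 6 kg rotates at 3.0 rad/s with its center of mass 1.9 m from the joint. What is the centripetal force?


F = m * omega^2 * r
= 6 * 3.0^2 * 1.9
= 6 * 9.0 * 1.9
= 102.6 N


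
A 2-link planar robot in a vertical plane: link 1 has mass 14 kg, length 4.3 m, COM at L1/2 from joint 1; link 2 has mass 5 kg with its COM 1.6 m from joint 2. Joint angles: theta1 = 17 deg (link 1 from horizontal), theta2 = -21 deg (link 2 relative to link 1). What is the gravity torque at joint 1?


Horizontal distance from joint 1 to link-1 COM:
  x_c1 = (L1/2)*cos(t1) = 2.15 * 0.9563 = 2.0561 m
Horizontal distance from joint 1 to link-2 COM:
  x_c2 = L1*cos(t1) + Lc2*cos(t1+t2)
       = 4.3*0.9563 + 1.6*0.9976 = 5.7082 m
tau1 = m1*g*x_c1 + m2*g*x_c2
     = 14*9.81*2.0561 + 5*9.81*5.7082
     = 282.3786 + 279.9878
     = 562.3665 Nm


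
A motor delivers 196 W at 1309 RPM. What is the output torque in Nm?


omega = 1309 * 2*pi/60 = 137.0782 rad/s
tau = P / omega = 196 / 137.0782
= 1.4298 Nm


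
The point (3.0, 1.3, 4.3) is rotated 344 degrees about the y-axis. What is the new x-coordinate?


Rotation about y-axis: x' = x*cos(theta) + z*sin(theta)
= 3.0 * 0.9613 + 4.3 * -0.2756
= 1.6985


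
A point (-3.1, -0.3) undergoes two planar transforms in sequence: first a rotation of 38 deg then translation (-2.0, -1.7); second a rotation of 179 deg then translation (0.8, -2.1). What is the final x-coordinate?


After transform 1:
x1 = cos(38)*-3.1 - sin(38)*-0.3 + -2.0 = -4.2581
y1 = sin(38)*-3.1 + cos(38)*-0.3 + -1.7 = -3.845
After transform 2:
x2 = cos(179)*-4.2581 - sin(179)*-3.845 + 0.8
= 5.1246


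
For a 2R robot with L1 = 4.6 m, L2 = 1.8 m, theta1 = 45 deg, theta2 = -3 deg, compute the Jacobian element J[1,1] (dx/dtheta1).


J[1,1] = -L1*sin(t1) - L2*sin(t1+t2)
= -4.6*sin(45) - 1.8*sin(42)
= -4.4571


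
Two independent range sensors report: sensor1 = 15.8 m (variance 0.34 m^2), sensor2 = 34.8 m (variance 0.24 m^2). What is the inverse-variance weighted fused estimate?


w1 = (1/var1) / (1/var1 + 1/var2)
   = 2.9412 / (2.9412 + 4.1667) = 0.4138
w2 = 1 - w1 = 0.5862
fused = w1*s1 + w2*s2 = 6.5379 + 20.4
= 26.9379 m


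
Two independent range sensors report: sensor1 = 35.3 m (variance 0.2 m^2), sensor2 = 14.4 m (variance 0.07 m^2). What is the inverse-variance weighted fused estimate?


w1 = (1/var1) / (1/var1 + 1/var2)
   = 5.0 / (5.0 + 14.2857) = 0.2593
w2 = 1 - w1 = 0.7407
fused = w1*s1 + w2*s2 = 9.1519 + 10.6667
= 19.8185 m


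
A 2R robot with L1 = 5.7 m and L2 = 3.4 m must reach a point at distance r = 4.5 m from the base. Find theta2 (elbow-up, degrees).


cos(theta2) = (r^2 - L1^2 - L2^2) / (2*L1*L2)
cos(theta2) = (20.25 - 32.49 - 11.56) / 38.76
cos(theta2) = -0.614035
theta2 = 127.8818 degrees


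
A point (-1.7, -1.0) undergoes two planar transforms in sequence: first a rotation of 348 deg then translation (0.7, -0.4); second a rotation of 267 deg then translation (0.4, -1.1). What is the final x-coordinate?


After transform 1:
x1 = cos(348)*-1.7 - sin(348)*-1.0 + 0.7 = -1.1708
y1 = sin(348)*-1.7 + cos(348)*-1.0 + -0.4 = -1.0247
After transform 2:
x2 = cos(267)*-1.1708 - sin(267)*-1.0247 + 0.4
= -0.562


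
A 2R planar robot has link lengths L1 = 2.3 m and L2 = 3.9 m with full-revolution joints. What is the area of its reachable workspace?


r_max = L1 + L2 = 6.2 m
r_min = |L1 - L2| = 1.6 m
Area = pi*(r_max^2 - r_min^2)
= pi*(38.44 - 2.56)
= pi * 35.88
= 112.7203 m^2


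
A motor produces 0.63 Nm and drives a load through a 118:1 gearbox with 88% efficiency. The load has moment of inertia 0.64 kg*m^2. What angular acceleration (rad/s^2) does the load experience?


tau_out = tau_motor * N * eta
= 0.63 * 118 * 0.88 = 65.4192 Nm
alpha = tau_out / I = 65.4192 / 0.64
= 102.2175 rad/s^2


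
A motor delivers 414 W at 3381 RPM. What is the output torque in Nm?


omega = 3381 * 2*pi/60 = 354.0575 rad/s
tau = P / omega = 414 / 354.0575
= 1.1693 Nm


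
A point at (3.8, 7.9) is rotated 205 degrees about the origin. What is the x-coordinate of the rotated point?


x' = x*cos(theta) - y*sin(theta)
cos(205 deg) = -0.9063, sin(205 deg) = -0.4226
x' = 3.8 * -0.9063 - 7.9 * -0.4226
= -3.444 - -3.3387
= -0.1053


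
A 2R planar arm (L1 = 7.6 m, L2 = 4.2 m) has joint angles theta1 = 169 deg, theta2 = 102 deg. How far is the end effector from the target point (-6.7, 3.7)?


End effector via forward kinematics:
x = L1*cos(t1) + L2*cos(t1+t2) = -7.3871
y = L1*sin(t1) + L2*sin(t1+t2) = -2.7492
Distance to target:
d = sqrt((-6.7 - -7.3871)^2 + (3.7 - -2.7492)^2)
= sqrt(0.4721 + 41.5923)
= 6.4857 m


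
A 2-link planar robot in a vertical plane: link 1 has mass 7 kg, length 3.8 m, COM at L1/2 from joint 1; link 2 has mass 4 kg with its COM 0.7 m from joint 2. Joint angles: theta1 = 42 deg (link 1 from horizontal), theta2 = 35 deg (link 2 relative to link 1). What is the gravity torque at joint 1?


Horizontal distance from joint 1 to link-1 COM:
  x_c1 = (L1/2)*cos(t1) = 1.9 * 0.7431 = 1.412 m
Horizontal distance from joint 1 to link-2 COM:
  x_c2 = L1*cos(t1) + Lc2*cos(t1+t2)
       = 3.8*0.7431 + 0.7*0.225 = 2.9814 m
tau1 = m1*g*x_c1 + m2*g*x_c2
     = 7*9.81*1.412 + 4*9.81*2.9814
     = 96.9603 + 116.9908
     = 213.9511 Nm


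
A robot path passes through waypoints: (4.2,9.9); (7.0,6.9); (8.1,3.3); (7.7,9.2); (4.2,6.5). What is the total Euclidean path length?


Segment lengths:
  seg1 = sqrt((2.8)^2 + (-3.0)^2) = 4.1037
  seg2 = sqrt((1.1)^2 + (-3.6)^2) = 3.7643
  seg3 = sqrt((-0.4)^2 + (5.9)^2) = 5.9135
  seg4 = sqrt((-3.5)^2 + (-2.7)^2) = 4.4204
Total = 18.2019


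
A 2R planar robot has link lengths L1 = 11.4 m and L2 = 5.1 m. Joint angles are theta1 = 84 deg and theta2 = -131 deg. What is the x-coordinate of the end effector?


Convert angles to radians: theta1 = 1.4661, theta2 = -2.2864
x = L1*cos(theta1) + L2*cos(theta1+theta2)
x = 1.1916 + 3.4782
x = 4.6698


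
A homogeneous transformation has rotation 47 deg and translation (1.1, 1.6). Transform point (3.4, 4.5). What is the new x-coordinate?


x' = cos(theta)*px - sin(theta)*py + tx
= 0.682*3.4 - 0.7314*4.5 + 1.1
= 0.1277


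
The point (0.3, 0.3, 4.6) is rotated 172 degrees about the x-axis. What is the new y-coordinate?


Rotation about x-axis: y' = y*cos(theta) - z*sin(theta)
= 0.3 * -0.9903 - 4.6 * 0.1392
= -0.9373


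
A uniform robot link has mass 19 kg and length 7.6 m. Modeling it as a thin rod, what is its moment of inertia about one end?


I = (1/3) * m * L^2
= (1/3) * 19 * 7.6^2
= 0.333333 * 19 * 57.76
= 365.8133 kg*m^2


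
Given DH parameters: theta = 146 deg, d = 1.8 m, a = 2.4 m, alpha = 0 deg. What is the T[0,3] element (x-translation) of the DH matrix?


T[0,3] = a * cos(theta)
= 2.4 * cos(146 deg)
= 2.4 * -0.829
= -1.9897


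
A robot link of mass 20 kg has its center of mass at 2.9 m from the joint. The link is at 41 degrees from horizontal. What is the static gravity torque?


tau = m*g*L*cos(angle)
= 20 * 9.81 * 2.9 * cos(41 deg)
= 20 * 9.81 * 2.9 * 0.7547
= 429.4147 Nm


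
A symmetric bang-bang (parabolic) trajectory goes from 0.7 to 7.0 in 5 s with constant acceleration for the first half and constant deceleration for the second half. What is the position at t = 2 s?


Symmetric rest-to-rest: each phase covers (pf-p0)/2 in time T/2. 0.5*a*(T/2)^2 = (pf-p0)/2 => a = 4*(pf-p0)/T^2
a = 4*(7.0-0.7)/5^2 = 1.008
t = 2 is in the acceleration phase (t <= T/2).
p = p0 + 0.5*a*t^2 = 0.7 + 0.5*1.008*2^2
= 2.716


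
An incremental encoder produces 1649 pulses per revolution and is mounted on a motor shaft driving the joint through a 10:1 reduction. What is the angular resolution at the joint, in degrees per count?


counts per rev = 1649
effective counts at joint = 1649 * 10 = 16490
resolution = 360 / 16490
= 0.0218 deg/count


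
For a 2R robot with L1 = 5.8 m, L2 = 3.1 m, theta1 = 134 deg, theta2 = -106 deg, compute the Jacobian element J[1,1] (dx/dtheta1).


J[1,1] = -L1*sin(t1) - L2*sin(t1+t2)
= -5.8*sin(134) - 3.1*sin(28)
= -5.6275


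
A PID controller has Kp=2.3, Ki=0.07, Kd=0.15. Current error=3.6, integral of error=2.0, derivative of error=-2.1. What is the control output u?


u = Kp*e + Ki*int(e) + Kd*de/dt
= 2.3*3.6 + 0.07*2.0 + 0.15*(-2.1)
= 8.28 + 0.14 + -0.315
= 8.105


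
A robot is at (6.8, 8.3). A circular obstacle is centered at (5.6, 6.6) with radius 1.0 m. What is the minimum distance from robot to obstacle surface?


center_dist = sqrt((6.8-5.6)^2 + (8.3-6.6)^2)
= sqrt(1.44 + 2.89)
= 2.0809
min_dist = center_dist - radius = 2.0809 - 1.0 = 1.0809 m


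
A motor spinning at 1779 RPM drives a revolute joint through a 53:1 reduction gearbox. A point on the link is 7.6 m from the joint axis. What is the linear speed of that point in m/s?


omega_motor = 1779 * 2*pi/60 = 186.2964 rad/s
omega_joint = omega_motor / 53 = 3.515 rad/s
v = omega_joint * r = 3.515 * 7.6
= 26.7142 m/s


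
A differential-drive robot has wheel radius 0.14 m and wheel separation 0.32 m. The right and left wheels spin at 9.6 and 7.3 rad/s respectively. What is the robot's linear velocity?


vR = r*wR = 0.14*9.6 = 1.344 m/s
vL = r*wL = 0.14*7.3 = 1.022 m/s
v = (vR+vL)/2 = 1.183 m/s
omega = (vR-vL)/L = 1.0063 rad/s
linear velocity = 1.183 m/s


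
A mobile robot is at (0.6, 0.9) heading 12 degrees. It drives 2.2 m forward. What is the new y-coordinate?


y_new = y0 + d*sin(theta)
= 0.9 + 2.2*sin(12)
= 0.9 + 0.4574
= 1.3574


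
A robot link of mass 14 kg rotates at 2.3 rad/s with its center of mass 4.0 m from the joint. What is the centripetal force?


F = m * omega^2 * r
= 14 * 2.3^2 * 4.0
= 14 * 5.29 * 4.0
= 296.24 N


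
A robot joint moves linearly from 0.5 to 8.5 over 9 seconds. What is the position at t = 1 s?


s = t/T = 1/9 = 0.1111
p(t) = p0 + (pf-p0)*s
= 0.5 + (8.5 - 0.5) * 0.1111
= 1.3889


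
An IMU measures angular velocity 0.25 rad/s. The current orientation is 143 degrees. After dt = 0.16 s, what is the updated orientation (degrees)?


delta_theta = w * dt = 0.25 * 0.16 = 0.04 rad
= 2.2918 deg
theta_new = 143 + 2.2918 = 145.2918 deg


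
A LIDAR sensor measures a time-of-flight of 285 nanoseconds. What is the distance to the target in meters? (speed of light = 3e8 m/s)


tof = 285 ns = 2.85e-07 s
dist = c * tof / 2
= 3e8 * 2.85e-07 / 2
= 42.75 m


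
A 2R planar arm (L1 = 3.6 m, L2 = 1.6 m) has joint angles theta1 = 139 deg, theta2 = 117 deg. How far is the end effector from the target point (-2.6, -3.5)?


End effector via forward kinematics:
x = L1*cos(t1) + L2*cos(t1+t2) = -3.104
y = L1*sin(t1) + L2*sin(t1+t2) = 0.8093
Distance to target:
d = sqrt((-2.6 - -3.104)^2 + (-3.5 - 0.8093)^2)
= sqrt(0.254 + 18.5704)
= 4.3387 m


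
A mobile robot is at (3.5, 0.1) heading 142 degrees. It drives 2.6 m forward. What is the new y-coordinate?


y_new = y0 + d*sin(theta)
= 0.1 + 2.6*sin(142)
= 0.1 + 1.6007
= 1.7007


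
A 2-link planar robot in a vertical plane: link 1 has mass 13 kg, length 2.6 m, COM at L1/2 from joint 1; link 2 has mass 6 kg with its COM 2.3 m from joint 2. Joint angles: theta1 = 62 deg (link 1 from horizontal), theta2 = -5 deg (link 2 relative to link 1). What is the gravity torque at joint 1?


Horizontal distance from joint 1 to link-1 COM:
  x_c1 = (L1/2)*cos(t1) = 1.3 * 0.4695 = 0.6103 m
Horizontal distance from joint 1 to link-2 COM:
  x_c2 = L1*cos(t1) + Lc2*cos(t1+t2)
       = 2.6*0.4695 + 2.3*0.5446 = 2.4733 m
tau1 = m1*g*x_c1 + m2*g*x_c2
     = 13*9.81*0.6103 + 6*9.81*2.4733
     = 77.8332 + 145.5782
     = 223.4114 Nm


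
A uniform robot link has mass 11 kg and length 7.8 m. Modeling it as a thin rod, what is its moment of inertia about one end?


I = (1/3) * m * L^2
= (1/3) * 11 * 7.8^2
= 0.333333 * 11 * 60.84
= 223.08 kg*m^2


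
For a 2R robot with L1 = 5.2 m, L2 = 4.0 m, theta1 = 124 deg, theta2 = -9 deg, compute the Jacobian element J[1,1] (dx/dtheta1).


J[1,1] = -L1*sin(t1) - L2*sin(t1+t2)
= -5.2*sin(124) - 4.0*sin(115)
= -7.9362


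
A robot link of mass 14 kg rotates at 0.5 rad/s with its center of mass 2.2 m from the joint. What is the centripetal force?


F = m * omega^2 * r
= 14 * 0.5^2 * 2.2
= 14 * 0.25 * 2.2
= 7.7 N


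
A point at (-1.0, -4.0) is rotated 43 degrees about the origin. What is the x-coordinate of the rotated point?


x' = x*cos(theta) - y*sin(theta)
cos(43 deg) = 0.7314, sin(43 deg) = 0.682
x' = -1.0 * 0.7314 - -4.0 * 0.682
= -0.7314 - -2.728
= 1.9966


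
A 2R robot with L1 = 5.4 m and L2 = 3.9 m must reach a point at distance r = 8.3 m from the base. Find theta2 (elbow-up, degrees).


cos(theta2) = (r^2 - L1^2 - L2^2) / (2*L1*L2)
cos(theta2) = (68.89 - 29.16 - 15.21) / 42.12
cos(theta2) = 0.582146
theta2 = 54.3984 degrees


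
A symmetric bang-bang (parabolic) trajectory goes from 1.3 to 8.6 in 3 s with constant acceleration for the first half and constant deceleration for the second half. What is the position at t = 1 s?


Symmetric rest-to-rest: each phase covers (pf-p0)/2 in time T/2. 0.5*a*(T/2)^2 = (pf-p0)/2 => a = 4*(pf-p0)/T^2
a = 4*(8.6-1.3)/3^2 = 3.2444
t = 1 is in the acceleration phase (t <= T/2).
p = p0 + 0.5*a*t^2 = 1.3 + 0.5*3.2444*1^2
= 2.9222


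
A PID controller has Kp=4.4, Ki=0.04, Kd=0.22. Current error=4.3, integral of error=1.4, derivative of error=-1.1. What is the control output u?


u = Kp*e + Ki*int(e) + Kd*de/dt
= 4.4*4.3 + 0.04*1.4 + 0.22*(-1.1)
= 18.92 + 0.056 + -0.242
= 18.734


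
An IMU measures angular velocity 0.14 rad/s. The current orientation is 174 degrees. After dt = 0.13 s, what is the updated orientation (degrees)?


delta_theta = w * dt = 0.14 * 0.13 = 0.0182 rad
= 1.0428 deg
theta_new = 174 + 1.0428 = 175.0428 deg


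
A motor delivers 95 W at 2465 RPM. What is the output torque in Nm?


omega = 2465 * 2*pi/60 = 258.1342 rad/s
tau = P / omega = 95 / 258.1342
= 0.368 Nm


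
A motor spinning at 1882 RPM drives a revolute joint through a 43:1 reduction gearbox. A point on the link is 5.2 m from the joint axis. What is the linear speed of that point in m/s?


omega_motor = 1882 * 2*pi/60 = 197.0826 rad/s
omega_joint = omega_motor / 43 = 4.5833 rad/s
v = omega_joint * r = 4.5833 * 5.2
= 23.8332 m/s


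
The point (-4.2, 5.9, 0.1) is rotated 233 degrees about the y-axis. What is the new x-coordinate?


Rotation about y-axis: x' = x*cos(theta) + z*sin(theta)
= -4.2 * -0.6018 + 0.1 * -0.7986
= 2.4478


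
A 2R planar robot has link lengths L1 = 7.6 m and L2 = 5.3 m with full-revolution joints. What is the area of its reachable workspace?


r_max = L1 + L2 = 12.9 m
r_min = |L1 - L2| = 2.3 m
Area = pi*(r_max^2 - r_min^2)
= pi*(166.41 - 5.29)
= pi * 161.12
= 506.1734 m^2


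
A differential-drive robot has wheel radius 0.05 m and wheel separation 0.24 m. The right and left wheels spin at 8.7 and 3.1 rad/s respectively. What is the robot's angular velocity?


vR = r*wR = 0.05*8.7 = 0.435 m/s
vL = r*wL = 0.05*3.1 = 0.155 m/s
v = (vR+vL)/2 = 0.295 m/s
omega = (vR-vL)/L = 1.1667 rad/s
angular velocity = 1.1667 rad/s


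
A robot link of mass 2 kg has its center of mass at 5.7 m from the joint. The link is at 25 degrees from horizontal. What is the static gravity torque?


tau = m*g*L*cos(angle)
= 2 * 9.81 * 5.7 * cos(25 deg)
= 2 * 9.81 * 5.7 * 0.9063
= 101.356 Nm


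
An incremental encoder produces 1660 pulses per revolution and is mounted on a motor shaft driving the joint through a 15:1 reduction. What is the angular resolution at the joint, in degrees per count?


counts per rev = 1660
effective counts at joint = 1660 * 15 = 24900
resolution = 360 / 24900
= 0.0145 deg/count


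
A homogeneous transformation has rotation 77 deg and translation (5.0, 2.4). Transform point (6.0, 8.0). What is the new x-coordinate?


x' = cos(theta)*px - sin(theta)*py + tx
= 0.225*6.0 - 0.9744*8.0 + 5.0
= -1.4453


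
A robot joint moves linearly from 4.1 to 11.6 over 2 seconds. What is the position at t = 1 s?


s = t/T = 1/2 = 0.5
p(t) = p0 + (pf-p0)*s
= 4.1 + (11.6 - 4.1) * 0.5
= 7.85


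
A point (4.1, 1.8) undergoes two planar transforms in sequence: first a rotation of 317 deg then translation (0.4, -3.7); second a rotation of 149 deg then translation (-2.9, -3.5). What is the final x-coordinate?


After transform 1:
x1 = cos(317)*4.1 - sin(317)*1.8 + 0.4 = 4.6261
y1 = sin(317)*4.1 + cos(317)*1.8 + -3.7 = -5.1798
After transform 2:
x2 = cos(149)*4.6261 - sin(149)*-5.1798 + -2.9
= -4.1976


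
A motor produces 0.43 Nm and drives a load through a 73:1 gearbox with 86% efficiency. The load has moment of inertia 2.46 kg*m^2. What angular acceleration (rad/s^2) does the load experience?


tau_out = tau_motor * N * eta
= 0.43 * 73 * 0.86 = 26.9954 Nm
alpha = tau_out / I = 26.9954 / 2.46
= 10.9737 rad/s^2


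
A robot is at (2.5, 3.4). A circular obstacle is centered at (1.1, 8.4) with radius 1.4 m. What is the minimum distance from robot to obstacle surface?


center_dist = sqrt((2.5-1.1)^2 + (3.4-8.4)^2)
= sqrt(1.96 + 25.0)
= 5.1923
min_dist = center_dist - radius = 5.1923 - 1.4 = 3.7923 m


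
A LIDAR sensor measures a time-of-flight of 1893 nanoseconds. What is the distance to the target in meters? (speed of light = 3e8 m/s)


tof = 1893 ns = 1.893e-06 s
dist = c * tof / 2
= 3e8 * 1.893e-06 / 2
= 283.95 m


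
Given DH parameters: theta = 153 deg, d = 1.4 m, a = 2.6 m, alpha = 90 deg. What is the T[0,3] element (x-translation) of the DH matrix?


T[0,3] = a * cos(theta)
= 2.6 * cos(153 deg)
= 2.6 * -0.891
= -2.3166


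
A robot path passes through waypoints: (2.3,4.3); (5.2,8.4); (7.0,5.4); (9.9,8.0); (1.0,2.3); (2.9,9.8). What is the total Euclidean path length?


Segment lengths:
  seg1 = sqrt((2.9)^2 + (4.1)^2) = 5.022
  seg2 = sqrt((1.8)^2 + (-3.0)^2) = 3.4986
  seg3 = sqrt((2.9)^2 + (2.6)^2) = 3.8949
  seg4 = sqrt((-8.9)^2 + (-5.7)^2) = 10.5688
  seg5 = sqrt((1.9)^2 + (7.5)^2) = 7.7369
Total = 30.7211


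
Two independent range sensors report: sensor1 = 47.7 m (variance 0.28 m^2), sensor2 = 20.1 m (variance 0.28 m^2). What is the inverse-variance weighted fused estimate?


w1 = (1/var1) / (1/var1 + 1/var2)
   = 3.5714 / (3.5714 + 3.5714) = 0.5
w2 = 1 - w1 = 0.5
fused = w1*s1 + w2*s2 = 23.85 + 10.05
= 33.9 m


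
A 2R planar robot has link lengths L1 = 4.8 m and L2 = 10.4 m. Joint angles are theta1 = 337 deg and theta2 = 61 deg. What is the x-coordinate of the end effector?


Convert angles to radians: theta1 = 5.8818, theta2 = 1.0647
x = L1*cos(theta1) + L2*cos(theta1+theta2)
x = 4.4184 + 8.1953
x = 12.6137


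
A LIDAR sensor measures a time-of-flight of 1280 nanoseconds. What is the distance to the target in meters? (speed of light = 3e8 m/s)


tof = 1280 ns = 1.28e-06 s
dist = c * tof / 2
= 3e8 * 1.28e-06 / 2
= 192.0 m


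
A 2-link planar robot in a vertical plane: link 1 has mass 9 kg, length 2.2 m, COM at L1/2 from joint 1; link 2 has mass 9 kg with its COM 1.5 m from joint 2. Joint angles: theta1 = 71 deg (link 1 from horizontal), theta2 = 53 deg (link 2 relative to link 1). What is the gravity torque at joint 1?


Horizontal distance from joint 1 to link-1 COM:
  x_c1 = (L1/2)*cos(t1) = 1.1 * 0.3256 = 0.3581 m
Horizontal distance from joint 1 to link-2 COM:
  x_c2 = L1*cos(t1) + Lc2*cos(t1+t2)
       = 2.2*0.3256 + 1.5*-0.5592 = -0.1225 m
tau1 = m1*g*x_c1 + m2*g*x_c2
     = 9*9.81*0.3581 + 9*9.81*-0.1225
     = 31.6189 + -10.819
     = 20.7998 Nm


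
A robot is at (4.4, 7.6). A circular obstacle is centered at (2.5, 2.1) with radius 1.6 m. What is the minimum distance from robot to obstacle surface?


center_dist = sqrt((4.4-2.5)^2 + (7.6-2.1)^2)
= sqrt(3.61 + 30.25)
= 5.8189
min_dist = center_dist - radius = 5.8189 - 1.6 = 4.2189 m


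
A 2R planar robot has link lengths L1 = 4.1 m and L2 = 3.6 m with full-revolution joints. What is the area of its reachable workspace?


r_max = L1 + L2 = 7.7 m
r_min = |L1 - L2| = 0.5 m
Area = pi*(r_max^2 - r_min^2)
= pi*(59.29 - 0.25)
= pi * 59.04
= 185.4796 m^2


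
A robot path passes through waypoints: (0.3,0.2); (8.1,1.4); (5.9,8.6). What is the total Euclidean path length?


Segment lengths:
  seg1 = sqrt((7.8)^2 + (1.2)^2) = 7.8918
  seg2 = sqrt((-2.2)^2 + (7.2)^2) = 7.5286
Total = 15.4204


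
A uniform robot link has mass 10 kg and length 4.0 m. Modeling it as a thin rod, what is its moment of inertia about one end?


I = (1/3) * m * L^2
= (1/3) * 10 * 4.0^2
= 0.333333 * 10 * 16.0
= 53.3333 kg*m^2


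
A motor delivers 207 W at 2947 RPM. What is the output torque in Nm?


omega = 2947 * 2*pi/60 = 308.6091 rad/s
tau = P / omega = 207 / 308.6091
= 0.6708 Nm


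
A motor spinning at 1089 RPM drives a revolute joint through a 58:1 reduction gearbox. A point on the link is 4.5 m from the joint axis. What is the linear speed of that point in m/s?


omega_motor = 1089 * 2*pi/60 = 114.0398 rad/s
omega_joint = omega_motor / 58 = 1.9662 rad/s
v = omega_joint * r = 1.9662 * 4.5
= 8.8479 m/s


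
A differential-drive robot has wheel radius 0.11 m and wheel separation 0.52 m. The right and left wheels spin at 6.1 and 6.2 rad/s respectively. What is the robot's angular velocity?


vR = r*wR = 0.11*6.1 = 0.671 m/s
vL = r*wL = 0.11*6.2 = 0.682 m/s
v = (vR+vL)/2 = 0.6765 m/s
omega = (vR-vL)/L = -0.0212 rad/s
angular velocity = -0.0212 rad/s


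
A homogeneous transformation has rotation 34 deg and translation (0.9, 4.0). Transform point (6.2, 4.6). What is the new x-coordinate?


x' = cos(theta)*px - sin(theta)*py + tx
= 0.829*6.2 - 0.5592*4.6 + 0.9
= 3.4677


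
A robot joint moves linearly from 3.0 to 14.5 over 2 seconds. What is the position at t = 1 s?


s = t/T = 1/2 = 0.5
p(t) = p0 + (pf-p0)*s
= 3.0 + (14.5 - 3.0) * 0.5
= 8.75


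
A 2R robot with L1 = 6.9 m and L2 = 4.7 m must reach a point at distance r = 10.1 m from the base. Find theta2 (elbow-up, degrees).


cos(theta2) = (r^2 - L1^2 - L2^2) / (2*L1*L2)
cos(theta2) = (102.01 - 47.61 - 22.09) / 64.86
cos(theta2) = 0.49815
theta2 = 60.1223 degrees


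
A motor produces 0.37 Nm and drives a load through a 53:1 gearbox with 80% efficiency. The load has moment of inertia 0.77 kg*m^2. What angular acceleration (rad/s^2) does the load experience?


tau_out = tau_motor * N * eta
= 0.37 * 53 * 0.8 = 15.688 Nm
alpha = tau_out / I = 15.688 / 0.77
= 20.374 rad/s^2


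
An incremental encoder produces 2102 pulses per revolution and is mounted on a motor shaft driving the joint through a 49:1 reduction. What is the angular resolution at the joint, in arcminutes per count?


counts per rev = 2102
effective counts at joint = 2102 * 49 = 102998
resolution = 360*60 / 102998
= 0.2097 arcmin/count


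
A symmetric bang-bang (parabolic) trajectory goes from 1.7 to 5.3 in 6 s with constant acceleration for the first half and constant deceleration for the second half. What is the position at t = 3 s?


Symmetric rest-to-rest: each phase covers (pf-p0)/2 in time T/2. 0.5*a*(T/2)^2 = (pf-p0)/2 => a = 4*(pf-p0)/T^2
a = 4*(5.3-1.7)/6^2 = 0.4
t = 3 is in the acceleration phase (t <= T/2).
p = p0 + 0.5*a*t^2 = 1.7 + 0.5*0.4*3^2
= 3.5


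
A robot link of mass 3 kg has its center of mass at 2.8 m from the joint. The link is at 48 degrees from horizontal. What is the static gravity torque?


tau = m*g*L*cos(angle)
= 3 * 9.81 * 2.8 * cos(48 deg)
= 3 * 9.81 * 2.8 * 0.6691
= 55.139 Nm


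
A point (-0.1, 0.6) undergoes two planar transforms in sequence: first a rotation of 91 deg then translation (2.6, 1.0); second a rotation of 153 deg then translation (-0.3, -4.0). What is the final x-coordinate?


After transform 1:
x1 = cos(91)*-0.1 - sin(91)*0.6 + 2.6 = 2.0018
y1 = sin(91)*-0.1 + cos(91)*0.6 + 1.0 = 0.8895
After transform 2:
x2 = cos(153)*2.0018 - sin(153)*0.8895 + -0.3
= -2.4875


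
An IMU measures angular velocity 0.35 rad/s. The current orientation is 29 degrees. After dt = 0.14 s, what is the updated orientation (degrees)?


delta_theta = w * dt = 0.35 * 0.14 = 0.049 rad
= 2.8075 deg
theta_new = 29 + 2.8075 = 31.8075 deg


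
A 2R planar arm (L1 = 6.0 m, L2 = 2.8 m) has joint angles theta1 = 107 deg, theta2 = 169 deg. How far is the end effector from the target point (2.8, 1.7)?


End effector via forward kinematics:
x = L1*cos(t1) + L2*cos(t1+t2) = -1.4616
y = L1*sin(t1) + L2*sin(t1+t2) = 2.9532
Distance to target:
d = sqrt((2.8 - -1.4616)^2 + (1.7 - 2.9532)^2)
= sqrt(18.1608 + 1.5704)
= 4.442 m


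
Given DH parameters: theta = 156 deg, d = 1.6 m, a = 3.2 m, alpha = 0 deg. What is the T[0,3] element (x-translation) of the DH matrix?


T[0,3] = a * cos(theta)
= 3.2 * cos(156 deg)
= 3.2 * -0.9135
= -2.9233


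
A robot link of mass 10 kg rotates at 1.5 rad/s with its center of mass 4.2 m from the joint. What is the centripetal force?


F = m * omega^2 * r
= 10 * 1.5^2 * 4.2
= 10 * 2.25 * 4.2
= 94.5 N


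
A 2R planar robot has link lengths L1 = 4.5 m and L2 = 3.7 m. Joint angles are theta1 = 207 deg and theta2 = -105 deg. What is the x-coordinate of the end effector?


Convert angles to radians: theta1 = 3.6128, theta2 = -1.8326
x = L1*cos(theta1) + L2*cos(theta1+theta2)
x = -4.0095 + -0.7693
x = -4.7788


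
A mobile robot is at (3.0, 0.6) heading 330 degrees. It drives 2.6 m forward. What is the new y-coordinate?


y_new = y0 + d*sin(theta)
= 0.6 + 2.6*sin(330)
= 0.6 + -1.3
= -0.7


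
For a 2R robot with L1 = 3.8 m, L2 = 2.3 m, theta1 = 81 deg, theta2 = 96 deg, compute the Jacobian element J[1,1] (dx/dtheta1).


J[1,1] = -L1*sin(t1) - L2*sin(t1+t2)
= -3.8*sin(81) - 2.3*sin(177)
= -3.8736


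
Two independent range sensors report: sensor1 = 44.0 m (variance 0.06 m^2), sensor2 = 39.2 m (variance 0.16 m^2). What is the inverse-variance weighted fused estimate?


w1 = (1/var1) / (1/var1 + 1/var2)
   = 16.6667 / (16.6667 + 6.25) = 0.7273
w2 = 1 - w1 = 0.2727
fused = w1*s1 + w2*s2 = 32.0 + 10.6909
= 42.6909 m


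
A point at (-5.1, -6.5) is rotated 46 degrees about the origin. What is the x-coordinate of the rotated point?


x' = x*cos(theta) - y*sin(theta)
cos(46 deg) = 0.6947, sin(46 deg) = 0.7193
x' = -5.1 * 0.6947 - -6.5 * 0.7193
= -3.5428 - -4.6757
= 1.133


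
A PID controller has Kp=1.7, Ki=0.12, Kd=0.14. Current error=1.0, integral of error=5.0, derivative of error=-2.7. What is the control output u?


u = Kp*e + Ki*int(e) + Kd*de/dt
= 1.7*1.0 + 0.12*5.0 + 0.14*(-2.7)
= 1.7 + 0.6 + -0.378
= 1.922


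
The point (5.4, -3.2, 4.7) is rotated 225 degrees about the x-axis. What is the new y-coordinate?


Rotation about x-axis: y' = y*cos(theta) - z*sin(theta)
= -3.2 * -0.7071 - 4.7 * -0.7071
= 5.5861


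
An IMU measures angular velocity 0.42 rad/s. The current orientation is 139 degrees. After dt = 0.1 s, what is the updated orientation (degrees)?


delta_theta = w * dt = 0.42 * 0.1 = 0.042 rad
= 2.4064 deg
theta_new = 139 + 2.4064 = 141.4064 deg


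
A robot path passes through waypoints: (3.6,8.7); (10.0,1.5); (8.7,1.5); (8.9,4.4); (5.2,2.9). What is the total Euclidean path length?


Segment lengths:
  seg1 = sqrt((6.4)^2 + (-7.2)^2) = 9.6333
  seg2 = sqrt((-1.3)^2 + (0.0)^2) = 1.3
  seg3 = sqrt((0.2)^2 + (2.9)^2) = 2.9069
  seg4 = sqrt((-3.7)^2 + (-1.5)^2) = 3.9925
Total = 17.8327


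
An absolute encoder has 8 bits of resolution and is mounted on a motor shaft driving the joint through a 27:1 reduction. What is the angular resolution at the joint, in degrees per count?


counts = 2^8 = 256
effective counts at joint = 256 * 27 = 6912
resolution = 360 / 6912
= 0.0521 deg/count


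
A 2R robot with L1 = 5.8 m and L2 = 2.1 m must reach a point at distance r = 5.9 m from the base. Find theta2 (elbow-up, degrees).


cos(theta2) = (r^2 - L1^2 - L2^2) / (2*L1*L2)
cos(theta2) = (34.81 - 33.64 - 4.41) / 24.36
cos(theta2) = -0.133005
theta2 = 97.6433 degrees


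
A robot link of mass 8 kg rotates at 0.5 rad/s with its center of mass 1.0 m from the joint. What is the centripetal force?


F = m * omega^2 * r
= 8 * 0.5^2 * 1.0
= 8 * 0.25 * 1.0
= 2.0 N
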